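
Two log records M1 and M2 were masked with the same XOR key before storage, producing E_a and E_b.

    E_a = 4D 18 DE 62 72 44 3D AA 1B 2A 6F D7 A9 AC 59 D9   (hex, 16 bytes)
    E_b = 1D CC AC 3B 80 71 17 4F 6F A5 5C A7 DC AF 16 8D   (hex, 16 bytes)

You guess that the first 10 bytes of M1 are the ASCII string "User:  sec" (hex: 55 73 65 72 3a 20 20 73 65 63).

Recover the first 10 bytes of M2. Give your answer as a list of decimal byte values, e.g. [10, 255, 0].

First, E_a ⊕ E_b = (M1 ⊕ K) ⊕ (M2 ⊕ K) = M1 ⊕ M2, so the key drops out. Then M2 = (M1 ⊕ M2) ⊕ M1 over the first 10 bytes.
byte 0: (4d XOR 1d) XOR 55 = 50 XOR 55 = 05
byte 1: (18 XOR cc) XOR 73 = d4 XOR 73 = a7
byte 2: (de XOR ac) XOR 65 = 72 XOR 65 = 17
byte 3: (62 XOR 3b) XOR 72 = 59 XOR 72 = 2b
byte 4: (72 XOR 80) XOR 3a = f2 XOR 3a = c8
byte 5: (44 XOR 71) XOR 20 = 35 XOR 20 = 15
byte 6: (3d XOR 17) XOR 20 = 2a XOR 20 = 0a
byte 7: (aa XOR 4f) XOR 73 = e5 XOR 73 = 96
byte 8: (1b XOR 6f) XOR 65 = 74 XOR 65 = 11
byte 9: (2a XOR a5) XOR 63 = 8f XOR 63 = ec

[5, 167, 23, 43, 200, 21, 10, 150, 17, 236]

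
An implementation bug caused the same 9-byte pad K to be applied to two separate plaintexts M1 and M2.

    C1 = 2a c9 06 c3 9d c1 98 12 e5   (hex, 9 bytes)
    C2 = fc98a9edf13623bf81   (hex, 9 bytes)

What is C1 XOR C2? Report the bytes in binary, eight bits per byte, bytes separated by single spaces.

C1 ⊕ C2 = (M1 ⊕ K) ⊕ (M2 ⊕ K) = M1 ⊕ M2 — the shared key cancels under XOR.
2a XOR fc = d6
c9 XOR 98 = 51
06 XOR a9 = af
c3 XOR ed = 2e
9d XOR f1 = 6c
c1 XOR 36 = f7
98 XOR 23 = bb
12 XOR bf = ad
e5 XOR 81 = 64

11010110 01010001 10101111 00101110 01101100 11110111 10111011 10101101 01100100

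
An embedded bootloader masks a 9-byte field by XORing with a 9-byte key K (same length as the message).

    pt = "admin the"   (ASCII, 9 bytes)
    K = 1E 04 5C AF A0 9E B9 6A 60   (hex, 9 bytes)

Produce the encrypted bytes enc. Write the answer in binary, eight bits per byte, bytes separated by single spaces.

01111111 01100000 00110001 11000110 11001110 10111110 11001101 00000010 00000101

XOR is its own inverse, so applying the key byte-wise gives the result directly.
61 ^ 1e = 7f
64 ^ 04 = 60
6d ^ 5c = 31
69 ^ af = c6
6e ^ a0 = ce
20 ^ 9e = be
74 ^ b9 = cd
68 ^ 6a = 02
65 ^ 60 = 05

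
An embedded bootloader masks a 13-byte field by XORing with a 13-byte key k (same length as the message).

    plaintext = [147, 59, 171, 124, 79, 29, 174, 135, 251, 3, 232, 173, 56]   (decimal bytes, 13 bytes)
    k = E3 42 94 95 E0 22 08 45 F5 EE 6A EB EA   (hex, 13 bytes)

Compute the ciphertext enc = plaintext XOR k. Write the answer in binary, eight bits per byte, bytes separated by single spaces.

01110000 01111001 00111111 11101001 10101111 00111111 10100110 11000010 00001110 11101101 10000010 01000110 11010010

XOR is its own inverse, so applying the key byte-wise gives the result directly.
93 ⊕ e3 = 70
3b ⊕ 42 = 79
ab ⊕ 94 = 3f
7c ⊕ 95 = e9
4f ⊕ e0 = af
1d ⊕ 22 = 3f
ae ⊕ 08 = a6
87 ⊕ 45 = c2
fb ⊕ f5 = 0e
03 ⊕ ee = ed
e8 ⊕ 6a = 82
ad ⊕ eb = 46
38 ⊕ ea = d2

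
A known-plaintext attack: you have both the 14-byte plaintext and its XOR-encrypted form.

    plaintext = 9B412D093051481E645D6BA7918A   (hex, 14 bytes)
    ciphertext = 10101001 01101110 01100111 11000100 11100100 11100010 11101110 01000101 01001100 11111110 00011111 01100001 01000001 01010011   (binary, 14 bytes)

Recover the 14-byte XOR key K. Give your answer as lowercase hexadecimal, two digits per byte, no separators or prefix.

Since ciphertext = plaintext ⊕ K, XORing both sides with plaintext gives K = plaintext ⊕ ciphertext.
9b XOR a9 = 32
41 XOR 6e = 2f
2d XOR 67 = 4a
09 XOR c4 = cd
30 XOR e4 = d4
51 XOR e2 = b3
48 XOR ee = a6
1e XOR 45 = 5b
64 XOR 4c = 28
5d XOR fe = a3
6b XOR 1f = 74
a7 XOR 61 = c6
91 XOR 41 = d0
8a XOR 53 = d9

322f4acdd4b3a65b28a374c6d0d9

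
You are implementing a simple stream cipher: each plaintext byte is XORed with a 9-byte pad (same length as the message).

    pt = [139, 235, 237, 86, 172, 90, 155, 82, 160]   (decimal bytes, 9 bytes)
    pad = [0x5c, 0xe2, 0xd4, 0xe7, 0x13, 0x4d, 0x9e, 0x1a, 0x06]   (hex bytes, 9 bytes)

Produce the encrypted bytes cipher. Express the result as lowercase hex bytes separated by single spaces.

byte 0: 10001011 xor 01011100 = 11010111
byte 1: 11101011 xor 11100010 = 00001001
byte 2: 11101101 xor 11010100 = 00111001
byte 3: 01010110 xor 11100111 = 10110001
byte 4: 10101100 xor 00010011 = 10111111
byte 5: 01011010 xor 01001101 = 00010111
byte 6: 10011011 xor 10011110 = 00000101
byte 7: 01010010 xor 00011010 = 01001000
byte 8: 10100000 xor 00000110 = 10100110

d7 09 39 b1 bf 17 05 48 a6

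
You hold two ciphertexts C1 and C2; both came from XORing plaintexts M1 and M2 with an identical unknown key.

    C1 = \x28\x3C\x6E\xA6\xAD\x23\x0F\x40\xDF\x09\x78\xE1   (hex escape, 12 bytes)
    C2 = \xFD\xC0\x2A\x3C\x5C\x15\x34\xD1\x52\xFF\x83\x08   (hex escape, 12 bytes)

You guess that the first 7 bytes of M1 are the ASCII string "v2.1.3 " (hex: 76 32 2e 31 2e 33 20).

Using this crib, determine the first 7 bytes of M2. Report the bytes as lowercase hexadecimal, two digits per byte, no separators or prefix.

a3ce6aabdf051b

First, C1 ⊕ C2 = (M1 ⊕ K) ⊕ (M2 ⊕ K) = M1 ⊕ M2, so the key drops out. Then M2 = (M1 ⊕ M2) ⊕ M1 over the first 7 bytes.
byte 0: (28 XOR fd) XOR 76 = d5 XOR 76 = a3
byte 1: (3c XOR c0) XOR 32 = fc XOR 32 = ce
byte 2: (6e XOR 2a) XOR 2e = 44 XOR 2e = 6a
byte 3: (a6 XOR 3c) XOR 31 = 9a XOR 31 = ab
byte 4: (ad XOR 5c) XOR 2e = f1 XOR 2e = df
byte 5: (23 XOR 15) XOR 33 = 36 XOR 33 = 05
byte 6: (0f XOR 34) XOR 20 = 3b XOR 20 = 1b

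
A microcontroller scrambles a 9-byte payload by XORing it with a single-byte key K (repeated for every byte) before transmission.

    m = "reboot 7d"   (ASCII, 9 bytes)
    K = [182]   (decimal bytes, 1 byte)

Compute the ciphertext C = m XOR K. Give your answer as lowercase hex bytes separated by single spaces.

c4 d3 d4 d9 d9 c2 96 81 d2

The 1-byte key repeats, so the effective keystream is b6 b6 b6 b6 b6 b6 b6 b6 b6.
byte 0: 01110010 XOR 10110110 = 11000100
byte 1: 01100101 XOR 10110110 = 11010011
byte 2: 01100010 XOR 10110110 = 11010100
byte 3: 01101111 XOR 10110110 = 11011001
byte 4: 01101111 XOR 10110110 = 11011001
byte 5: 01110100 XOR 10110110 = 11000010
byte 6: 00100000 XOR 10110110 = 10010110
byte 7: 00110111 XOR 10110110 = 10000001
byte 8: 01100100 XOR 10110110 = 11010010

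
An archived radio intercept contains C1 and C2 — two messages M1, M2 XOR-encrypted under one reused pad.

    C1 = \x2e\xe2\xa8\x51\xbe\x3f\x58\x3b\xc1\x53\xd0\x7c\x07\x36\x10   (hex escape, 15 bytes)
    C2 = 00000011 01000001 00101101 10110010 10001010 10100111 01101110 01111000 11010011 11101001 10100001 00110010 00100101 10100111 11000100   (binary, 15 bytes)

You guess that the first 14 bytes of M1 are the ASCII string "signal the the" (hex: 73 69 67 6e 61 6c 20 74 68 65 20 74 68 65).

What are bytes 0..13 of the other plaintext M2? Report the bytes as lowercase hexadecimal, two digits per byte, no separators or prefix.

First, C1 ⊕ C2 = (M1 ⊕ K) ⊕ (M2 ⊕ K) = M1 ⊕ M2, so the key drops out. Then M2 = (M1 ⊕ M2) ⊕ M1 over the first 14 bytes.
byte 0: (2e xor 03) xor 73 = 2d xor 73 = 5e
byte 1: (e2 xor 41) xor 69 = a3 xor 69 = ca
byte 2: (a8 xor 2d) xor 67 = 85 xor 67 = e2
byte 3: (51 xor b2) xor 6e = e3 xor 6e = 8d
byte 4: (be xor 8a) xor 61 = 34 xor 61 = 55
byte 5: (3f xor a7) xor 6c = 98 xor 6c = f4
byte 6: (58 xor 6e) xor 20 = 36 xor 20 = 16
byte 7: (3b xor 78) xor 74 = 43 xor 74 = 37
byte 8: (c1 xor d3) xor 68 = 12 xor 68 = 7a
byte 9: (53 xor e9) xor 65 = ba xor 65 = df
byte 10: (d0 xor a1) xor 20 = 71 xor 20 = 51
byte 11: (7c xor 32) xor 74 = 4e xor 74 = 3a
byte 12: (07 xor 25) xor 68 = 22 xor 68 = 4a
byte 13: (36 xor a7) xor 65 = 91 xor 65 = f4

5ecae28d55f416377adf513a4af4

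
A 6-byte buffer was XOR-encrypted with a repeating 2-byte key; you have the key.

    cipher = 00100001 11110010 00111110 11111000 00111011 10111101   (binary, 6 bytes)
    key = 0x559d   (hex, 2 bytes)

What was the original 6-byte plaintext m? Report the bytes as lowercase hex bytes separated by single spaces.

74 6f 6b 65 6e 20

The 2-byte key repeats, so the effective keystream is 55 9d 55 9d 55 9d.
byte 0: 21 ⊕ 55 = 74
byte 1: f2 ⊕ 9d = 6f
byte 2: 3e ⊕ 55 = 6b
byte 3: f8 ⊕ 9d = 65
byte 4: 3b ⊕ 55 = 6e
byte 5: bd ⊕ 9d = 20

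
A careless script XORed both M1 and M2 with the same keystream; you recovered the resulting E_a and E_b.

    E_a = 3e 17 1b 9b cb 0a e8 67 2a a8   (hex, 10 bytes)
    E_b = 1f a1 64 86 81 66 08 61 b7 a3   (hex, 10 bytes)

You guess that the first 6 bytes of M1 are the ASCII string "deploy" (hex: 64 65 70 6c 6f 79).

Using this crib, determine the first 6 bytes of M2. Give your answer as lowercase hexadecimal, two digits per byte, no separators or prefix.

First, E_a ⊕ E_b = (M1 ⊕ K) ⊕ (M2 ⊕ K) = M1 ⊕ M2, so the key drops out. Then M2 = (M1 ⊕ M2) ⊕ M1 over the first 6 bytes.
byte 0: (3e ⊕ 1f) ⊕ 64 = 21 ⊕ 64 = 45
byte 1: (17 ⊕ a1) ⊕ 65 = b6 ⊕ 65 = d3
byte 2: (1b ⊕ 64) ⊕ 70 = 7f ⊕ 70 = 0f
byte 3: (9b ⊕ 86) ⊕ 6c = 1d ⊕ 6c = 71
byte 4: (cb ⊕ 81) ⊕ 6f = 4a ⊕ 6f = 25
byte 5: (0a ⊕ 66) ⊕ 79 = 6c ⊕ 79 = 15

45d30f712515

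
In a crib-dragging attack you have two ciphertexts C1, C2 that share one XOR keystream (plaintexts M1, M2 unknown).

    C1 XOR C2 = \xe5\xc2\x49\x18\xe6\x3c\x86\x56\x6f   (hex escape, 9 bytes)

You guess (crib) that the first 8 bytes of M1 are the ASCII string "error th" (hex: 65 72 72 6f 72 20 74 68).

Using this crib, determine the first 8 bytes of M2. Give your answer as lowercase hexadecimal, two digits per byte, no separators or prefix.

80b03b77941cf23e

Since C1 ⊕ C2 = M1 ⊕ M2, XORing with the guessed M1 bytes yields the corresponding M2 bytes: M2 = (C1 ⊕ C2) ⊕ M1.
byte 0: 229 XOR 101 = 128
byte 1: 194 XOR 114 = 176
byte 2:  73 XOR 114 =  59
byte 3:  24 XOR 111 = 119
byte 4: 230 XOR 114 = 148
byte 5:  60 XOR  32 =  28
byte 6: 134 XOR 116 = 242
byte 7:  86 XOR 104 =  62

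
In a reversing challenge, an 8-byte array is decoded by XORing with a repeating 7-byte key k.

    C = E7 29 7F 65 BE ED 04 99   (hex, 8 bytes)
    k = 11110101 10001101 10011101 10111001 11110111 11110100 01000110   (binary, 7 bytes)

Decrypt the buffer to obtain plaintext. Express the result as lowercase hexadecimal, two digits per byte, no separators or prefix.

The 7-byte key repeats, so the effective keystream is f5 8d 9d b9 f7 f4 46 f5.
byte 0: e7 ⊕ f5 = 12
byte 1: 29 ⊕ 8d = a4
byte 2: 7f ⊕ 9d = e2
byte 3: 65 ⊕ b9 = dc
byte 4: be ⊕ f7 = 49
byte 5: ed ⊕ f4 = 19
byte 6: 04 ⊕ 46 = 42
byte 7: 99 ⊕ f5 = 6c

12a4e2dc4919426c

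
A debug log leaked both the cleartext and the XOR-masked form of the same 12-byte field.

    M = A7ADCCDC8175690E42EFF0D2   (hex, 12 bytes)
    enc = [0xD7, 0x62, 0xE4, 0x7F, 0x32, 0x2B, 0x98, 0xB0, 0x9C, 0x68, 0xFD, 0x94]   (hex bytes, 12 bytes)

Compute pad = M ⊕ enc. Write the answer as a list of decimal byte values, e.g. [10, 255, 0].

Since enc = M ⊕ pad, XORing both sides with M gives pad = M ⊕ enc.
byte 0: 167 xor 215 = 112
byte 1: 173 xor  98 = 207
byte 2: 204 xor 228 =  40
byte 3: 220 xor 127 = 163
byte 4: 129 xor  50 = 179
byte 5: 117 xor  43 =  94
byte 6: 105 xor 152 = 241
byte 7:  14 xor 176 = 190
byte 8:  66 xor 156 = 222
byte 9: 239 xor 104 = 135
byte 10: 240 xor 253 =  13
byte 11: 210 xor 148 =  70

[112, 207, 40, 163, 179, 94, 241, 190, 222, 135, 13, 70]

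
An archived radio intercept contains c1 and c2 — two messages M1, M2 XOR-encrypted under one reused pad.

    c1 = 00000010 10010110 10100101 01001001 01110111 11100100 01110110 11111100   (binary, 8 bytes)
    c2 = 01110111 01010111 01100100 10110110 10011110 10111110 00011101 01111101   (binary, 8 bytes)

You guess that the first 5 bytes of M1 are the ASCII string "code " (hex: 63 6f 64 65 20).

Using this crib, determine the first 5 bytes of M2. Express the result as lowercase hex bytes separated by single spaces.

16 ae a5 9a c9

First, c1 ⊕ c2 = (M1 ⊕ K) ⊕ (M2 ⊕ K) = M1 ⊕ M2, so the key drops out. Then M2 = (M1 ⊕ M2) ⊕ M1 over the first 5 bytes.
byte 0: (02 ⊕ 77) ⊕ 63 = 75 ⊕ 63 = 16
byte 1: (96 ⊕ 57) ⊕ 6f = c1 ⊕ 6f = ae
byte 2: (a5 ⊕ 64) ⊕ 64 = c1 ⊕ 64 = a5
byte 3: (49 ⊕ b6) ⊕ 65 = ff ⊕ 65 = 9a
byte 4: (77 ⊕ 9e) ⊕ 20 = e9 ⊕ 20 = c9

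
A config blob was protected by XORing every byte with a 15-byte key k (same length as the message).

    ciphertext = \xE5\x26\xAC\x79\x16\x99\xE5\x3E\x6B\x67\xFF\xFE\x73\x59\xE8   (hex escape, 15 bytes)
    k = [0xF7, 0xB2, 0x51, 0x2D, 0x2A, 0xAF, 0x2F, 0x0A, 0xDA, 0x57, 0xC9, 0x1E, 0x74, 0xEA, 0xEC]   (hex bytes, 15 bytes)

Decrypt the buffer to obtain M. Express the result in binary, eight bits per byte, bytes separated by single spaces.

XOR is its own inverse, so applying the key byte-wise gives the result directly.
e5 ^ f7 = 12
26 ^ b2 = 94
ac ^ 51 = fd
79 ^ 2d = 54
16 ^ 2a = 3c
99 ^ af = 36
e5 ^ 2f = ca
3e ^ 0a = 34
6b ^ da = b1
67 ^ 57 = 30
ff ^ c9 = 36
fe ^ 1e = e0
73 ^ 74 = 07
59 ^ ea = b3
e8 ^ ec = 04

00010010 10010100 11111101 01010100 00111100 00110110 11001010 00110100 10110001 00110000 00110110 11100000 00000111 10110011 00000100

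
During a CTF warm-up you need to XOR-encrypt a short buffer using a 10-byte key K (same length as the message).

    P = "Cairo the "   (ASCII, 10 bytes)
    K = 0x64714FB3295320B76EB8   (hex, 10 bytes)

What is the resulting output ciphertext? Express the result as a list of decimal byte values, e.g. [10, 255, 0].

43 XOR 64 = 27
61 XOR 71 = 10
69 XOR 4f = 26
72 XOR b3 = c1
6f XOR 29 = 46
20 XOR 53 = 73
74 XOR 20 = 54
68 XOR b7 = df
65 XOR 6e = 0b
20 XOR b8 = 98

[39, 16, 38, 193, 70, 115, 84, 223, 11, 152]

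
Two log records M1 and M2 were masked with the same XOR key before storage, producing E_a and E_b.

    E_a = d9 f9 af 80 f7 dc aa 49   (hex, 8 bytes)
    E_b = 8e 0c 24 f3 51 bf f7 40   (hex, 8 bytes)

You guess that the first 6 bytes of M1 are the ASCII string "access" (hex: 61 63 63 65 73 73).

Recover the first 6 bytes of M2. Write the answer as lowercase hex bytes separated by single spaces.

36 96 e8 16 d5 10

First, E_a ⊕ E_b = (M1 ⊕ K) ⊕ (M2 ⊕ K) = M1 ⊕ M2, so the key drops out. Then M2 = (M1 ⊕ M2) ⊕ M1 over the first 6 bytes.
byte 0: (d9 XOR 8e) XOR 61 = 57 XOR 61 = 36
byte 1: (f9 XOR 0c) XOR 63 = f5 XOR 63 = 96
byte 2: (af XOR 24) XOR 63 = 8b XOR 63 = e8
byte 3: (80 XOR f3) XOR 65 = 73 XOR 65 = 16
byte 4: (f7 XOR 51) XOR 73 = a6 XOR 73 = d5
byte 5: (dc XOR bf) XOR 73 = 63 XOR 73 = 10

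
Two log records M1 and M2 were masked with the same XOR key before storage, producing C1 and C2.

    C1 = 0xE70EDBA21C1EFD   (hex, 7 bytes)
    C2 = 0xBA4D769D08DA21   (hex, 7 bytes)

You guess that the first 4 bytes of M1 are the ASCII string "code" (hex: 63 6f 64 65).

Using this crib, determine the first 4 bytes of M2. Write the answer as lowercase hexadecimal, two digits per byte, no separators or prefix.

First, C1 ⊕ C2 = (M1 ⊕ K) ⊕ (M2 ⊕ K) = M1 ⊕ M2, so the key drops out. Then M2 = (M1 ⊕ M2) ⊕ M1 over the first 4 bytes.
byte 0: (e7 XOR ba) XOR 63 = 5d XOR 63 = 3e
byte 1: (0e XOR 4d) XOR 6f = 43 XOR 6f = 2c
byte 2: (db XOR 76) XOR 64 = ad XOR 64 = c9
byte 3: (a2 XOR 9d) XOR 65 = 3f XOR 65 = 5a

3e2cc95a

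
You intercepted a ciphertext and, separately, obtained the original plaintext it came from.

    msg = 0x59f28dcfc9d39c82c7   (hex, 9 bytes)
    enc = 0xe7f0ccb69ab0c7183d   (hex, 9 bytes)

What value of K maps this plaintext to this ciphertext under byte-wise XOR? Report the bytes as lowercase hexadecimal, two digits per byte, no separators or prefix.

be02417953635b9afa

Since enc = msg ⊕ K, XORing both sides with msg gives K = msg ⊕ enc.
byte 0: 01011001 XOR 11100111 = 10111110
byte 1: 11110010 XOR 11110000 = 00000010
byte 2: 10001101 XOR 11001100 = 01000001
byte 3: 11001111 XOR 10110110 = 01111001
byte 4: 11001001 XOR 10011010 = 01010011
byte 5: 11010011 XOR 10110000 = 01100011
byte 6: 10011100 XOR 11000111 = 01011011
byte 7: 10000010 XOR 00011000 = 10011010
byte 8: 11000111 XOR 00111101 = 11111010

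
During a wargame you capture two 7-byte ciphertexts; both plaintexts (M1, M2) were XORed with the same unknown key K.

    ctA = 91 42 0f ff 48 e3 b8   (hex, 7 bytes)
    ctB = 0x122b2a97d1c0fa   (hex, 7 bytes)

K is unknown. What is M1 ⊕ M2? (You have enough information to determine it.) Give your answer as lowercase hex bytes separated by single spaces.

ctA ⊕ ctB = (M1 ⊕ K) ⊕ (M2 ⊕ K) = M1 ⊕ M2 — the shared key cancels under XOR.
10010001 xor 00010010 = 10000011
01000010 xor 00101011 = 01101001
00001111 xor 00101010 = 00100101
11111111 xor 10010111 = 01101000
01001000 xor 11010001 = 10011001
11100011 xor 11000000 = 00100011
10111000 xor 11111010 = 01000010

83 69 25 68 99 23 42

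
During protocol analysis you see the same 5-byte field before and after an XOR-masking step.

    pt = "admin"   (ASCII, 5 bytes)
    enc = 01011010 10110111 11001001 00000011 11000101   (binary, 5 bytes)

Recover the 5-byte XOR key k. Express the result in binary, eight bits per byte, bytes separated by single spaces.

00111011 11010011 10100100 01101010 10101011

Since enc = pt ⊕ k, XORing both sides with pt gives k = pt ⊕ enc.
61 XOR 5a = 3b
64 XOR b7 = d3
6d XOR c9 = a4
69 XOR 03 = 6a
6e XOR c5 = ab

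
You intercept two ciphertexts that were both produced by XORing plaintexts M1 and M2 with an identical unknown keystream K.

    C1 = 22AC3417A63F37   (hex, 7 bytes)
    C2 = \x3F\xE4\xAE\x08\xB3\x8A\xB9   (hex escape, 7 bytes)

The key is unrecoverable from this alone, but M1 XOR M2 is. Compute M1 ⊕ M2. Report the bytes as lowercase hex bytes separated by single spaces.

C1 ⊕ C2 = (M1 ⊕ K) ⊕ (M2 ⊕ K) = M1 ⊕ M2 — the shared key cancels under XOR.
22 ^ 3f = 1d
ac ^ e4 = 48
34 ^ ae = 9a
17 ^ 08 = 1f
a6 ^ b3 = 15
3f ^ 8a = b5
37 ^ b9 = 8e

1d 48 9a 1f 15 b5 8e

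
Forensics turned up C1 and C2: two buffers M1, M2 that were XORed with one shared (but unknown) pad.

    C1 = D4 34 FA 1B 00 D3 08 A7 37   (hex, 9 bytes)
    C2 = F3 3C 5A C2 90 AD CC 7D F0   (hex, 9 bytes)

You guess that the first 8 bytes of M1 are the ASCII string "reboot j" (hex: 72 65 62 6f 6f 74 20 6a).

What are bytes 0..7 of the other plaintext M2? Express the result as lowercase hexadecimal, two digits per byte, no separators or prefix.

First, C1 ⊕ C2 = (M1 ⊕ K) ⊕ (M2 ⊕ K) = M1 ⊕ M2, so the key drops out. Then M2 = (M1 ⊕ M2) ⊕ M1 over the first 8 bytes.
byte 0: (d4 ⊕ f3) ⊕ 72 = 27 ⊕ 72 = 55
byte 1: (34 ⊕ 3c) ⊕ 65 = 08 ⊕ 65 = 6d
byte 2: (fa ⊕ 5a) ⊕ 62 = a0 ⊕ 62 = c2
byte 3: (1b ⊕ c2) ⊕ 6f = d9 ⊕ 6f = b6
byte 4: (00 ⊕ 90) ⊕ 6f = 90 ⊕ 6f = ff
byte 5: (d3 ⊕ ad) ⊕ 74 = 7e ⊕ 74 = 0a
byte 6: (08 ⊕ cc) ⊕ 20 = c4 ⊕ 20 = e4
byte 7: (a7 ⊕ 7d) ⊕ 6a = da ⊕ 6a = b0

556dc2b6ff0ae4b0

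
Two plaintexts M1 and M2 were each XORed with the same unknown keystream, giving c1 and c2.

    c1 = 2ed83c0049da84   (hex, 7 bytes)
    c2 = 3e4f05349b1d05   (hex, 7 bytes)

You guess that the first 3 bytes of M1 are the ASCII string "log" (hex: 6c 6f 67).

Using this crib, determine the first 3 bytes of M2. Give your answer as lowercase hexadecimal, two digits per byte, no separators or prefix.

First, c1 ⊕ c2 = (M1 ⊕ K) ⊕ (M2 ⊕ K) = M1 ⊕ M2, so the key drops out. Then M2 = (M1 ⊕ M2) ⊕ M1 over the first 3 bytes.
byte 0: (2e XOR 3e) XOR 6c = 10 XOR 6c = 7c
byte 1: (d8 XOR 4f) XOR 6f = 97 XOR 6f = f8
byte 2: (3c XOR 05) XOR 67 = 39 XOR 67 = 5e

7cf85e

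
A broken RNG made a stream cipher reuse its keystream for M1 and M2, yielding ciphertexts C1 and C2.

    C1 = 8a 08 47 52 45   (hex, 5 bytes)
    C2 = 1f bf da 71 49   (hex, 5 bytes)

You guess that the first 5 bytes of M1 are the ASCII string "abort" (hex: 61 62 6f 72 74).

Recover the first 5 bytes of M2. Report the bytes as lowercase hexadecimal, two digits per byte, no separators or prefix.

First, C1 ⊕ C2 = (M1 ⊕ K) ⊕ (M2 ⊕ K) = M1 ⊕ M2, so the key drops out. Then M2 = (M1 ⊕ M2) ⊕ M1 over the first 5 bytes.
byte 0: (8a XOR 1f) XOR 61 = 95 XOR 61 = f4
byte 1: (08 XOR bf) XOR 62 = b7 XOR 62 = d5
byte 2: (47 XOR da) XOR 6f = 9d XOR 6f = f2
byte 3: (52 XOR 71) XOR 72 = 23 XOR 72 = 51
byte 4: (45 XOR 49) XOR 74 = 0c XOR 74 = 78

f4d5f25178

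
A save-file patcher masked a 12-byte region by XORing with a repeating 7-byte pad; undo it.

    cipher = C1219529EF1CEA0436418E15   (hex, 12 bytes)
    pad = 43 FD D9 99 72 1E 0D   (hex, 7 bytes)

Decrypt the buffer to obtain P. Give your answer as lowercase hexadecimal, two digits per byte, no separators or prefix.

82dc4cb09d02e747cb981767

The 7-byte key repeats, so the effective keystream is 43 fd d9 99 72 1e 0d 43 fd d9 99 72.
byte 0: c1 XOR 43 = 82
byte 1: 21 XOR fd = dc
byte 2: 95 XOR d9 = 4c
byte 3: 29 XOR 99 = b0
byte 4: ef XOR 72 = 9d
byte 5: 1c XOR 1e = 02
byte 6: ea XOR 0d = e7
byte 7: 04 XOR 43 = 47
byte 8: 36 XOR fd = cb
byte 9: 41 XOR d9 = 98
byte 10: 8e XOR 99 = 17
byte 11: 15 XOR 72 = 67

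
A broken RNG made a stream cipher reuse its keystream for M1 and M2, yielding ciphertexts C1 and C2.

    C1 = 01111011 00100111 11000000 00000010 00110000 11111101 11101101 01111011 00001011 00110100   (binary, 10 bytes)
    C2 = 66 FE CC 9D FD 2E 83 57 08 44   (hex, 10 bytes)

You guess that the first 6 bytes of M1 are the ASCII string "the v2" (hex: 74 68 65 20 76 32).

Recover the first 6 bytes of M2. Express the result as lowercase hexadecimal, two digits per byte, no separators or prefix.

First, C1 ⊕ C2 = (M1 ⊕ K) ⊕ (M2 ⊕ K) = M1 ⊕ M2, so the key drops out. Then M2 = (M1 ⊕ M2) ⊕ M1 over the first 6 bytes.
byte 0: (7b XOR 66) XOR 74 = 1d XOR 74 = 69
byte 1: (27 XOR fe) XOR 68 = d9 XOR 68 = b1
byte 2: (c0 XOR cc) XOR 65 = 0c XOR 65 = 69
byte 3: (02 XOR 9d) XOR 20 = 9f XOR 20 = bf
byte 4: (30 XOR fd) XOR 76 = cd XOR 76 = bb
byte 5: (fd XOR 2e) XOR 32 = d3 XOR 32 = e1

69b169bfbbe1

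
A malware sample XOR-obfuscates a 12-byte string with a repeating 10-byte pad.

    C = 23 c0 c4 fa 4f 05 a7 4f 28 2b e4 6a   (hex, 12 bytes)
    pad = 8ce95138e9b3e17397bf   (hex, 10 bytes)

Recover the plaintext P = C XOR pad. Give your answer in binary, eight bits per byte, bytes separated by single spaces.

10101111 00101001 10010101 11000010 10100110 10110110 01000110 00111100 10111111 10010100 01101000 10000011

The 10-byte key repeats, so the effective keystream is 8c e9 51 38 e9 b3 e1 73 97 bf 8c e9.
byte 0:  35 ⊕ 140 = 175
byte 1: 192 ⊕ 233 =  41
byte 2: 196 ⊕  81 = 149
byte 3: 250 ⊕  56 = 194
byte 4:  79 ⊕ 233 = 166
byte 5:   5 ⊕ 179 = 182
byte 6: 167 ⊕ 225 =  70
byte 7:  79 ⊕ 115 =  60
byte 8:  40 ⊕ 151 = 191
byte 9:  43 ⊕ 191 = 148
byte 10: 228 ⊕ 140 = 104
byte 11: 106 ⊕ 233 = 131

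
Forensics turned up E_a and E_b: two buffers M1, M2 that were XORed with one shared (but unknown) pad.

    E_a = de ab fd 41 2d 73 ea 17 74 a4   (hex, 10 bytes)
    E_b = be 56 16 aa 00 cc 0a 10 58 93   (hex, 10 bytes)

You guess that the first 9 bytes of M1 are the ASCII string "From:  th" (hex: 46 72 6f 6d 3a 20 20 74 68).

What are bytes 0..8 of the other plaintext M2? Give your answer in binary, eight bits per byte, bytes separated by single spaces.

00100110 10001111 10000100 10000110 00010111 10011111 11000000 01110011 01000100

First, E_a ⊕ E_b = (M1 ⊕ K) ⊕ (M2 ⊕ K) = M1 ⊕ M2, so the key drops out. Then M2 = (M1 ⊕ M2) ⊕ M1 over the first 9 bytes.
byte 0: (de ^ be) ^ 46 = 60 ^ 46 = 26
byte 1: (ab ^ 56) ^ 72 = fd ^ 72 = 8f
byte 2: (fd ^ 16) ^ 6f = eb ^ 6f = 84
byte 3: (41 ^ aa) ^ 6d = eb ^ 6d = 86
byte 4: (2d ^ 00) ^ 3a = 2d ^ 3a = 17
byte 5: (73 ^ cc) ^ 20 = bf ^ 20 = 9f
byte 6: (ea ^ 0a) ^ 20 = e0 ^ 20 = c0
byte 7: (17 ^ 10) ^ 74 = 07 ^ 74 = 73
byte 8: (74 ^ 58) ^ 68 = 2c ^ 68 = 44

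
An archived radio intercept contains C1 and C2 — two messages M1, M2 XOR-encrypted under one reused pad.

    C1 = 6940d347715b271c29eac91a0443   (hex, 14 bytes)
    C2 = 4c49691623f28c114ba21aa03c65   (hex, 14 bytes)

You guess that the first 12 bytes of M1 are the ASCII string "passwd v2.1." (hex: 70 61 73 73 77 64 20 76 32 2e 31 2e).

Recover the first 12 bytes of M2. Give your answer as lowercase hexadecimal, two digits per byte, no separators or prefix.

First, C1 ⊕ C2 = (M1 ⊕ K) ⊕ (M2 ⊕ K) = M1 ⊕ M2, so the key drops out. Then M2 = (M1 ⊕ M2) ⊕ M1 over the first 12 bytes.
byte 0: (69 ^ 4c) ^ 70 = 25 ^ 70 = 55
byte 1: (40 ^ 49) ^ 61 = 09 ^ 61 = 68
byte 2: (d3 ^ 69) ^ 73 = ba ^ 73 = c9
byte 3: (47 ^ 16) ^ 73 = 51 ^ 73 = 22
byte 4: (71 ^ 23) ^ 77 = 52 ^ 77 = 25
byte 5: (5b ^ f2) ^ 64 = a9 ^ 64 = cd
byte 6: (27 ^ 8c) ^ 20 = ab ^ 20 = 8b
byte 7: (1c ^ 11) ^ 76 = 0d ^ 76 = 7b
byte 8: (29 ^ 4b) ^ 32 = 62 ^ 32 = 50
byte 9: (ea ^ a2) ^ 2e = 48 ^ 2e = 66
byte 10: (c9 ^ 1a) ^ 31 = d3 ^ 31 = e2
byte 11: (1a ^ a0) ^ 2e = ba ^ 2e = 94

5568c92225cd8b7b5066e294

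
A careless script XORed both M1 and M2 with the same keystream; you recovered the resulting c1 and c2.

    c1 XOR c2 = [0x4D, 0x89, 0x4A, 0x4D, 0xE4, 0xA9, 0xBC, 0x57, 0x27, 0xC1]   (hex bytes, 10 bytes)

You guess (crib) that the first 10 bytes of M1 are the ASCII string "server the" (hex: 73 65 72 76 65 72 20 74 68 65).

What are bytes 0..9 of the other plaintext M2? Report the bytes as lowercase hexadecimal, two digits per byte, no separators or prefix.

3eec383b81db9c234fa4

Since c1 ⊕ c2 = M1 ⊕ M2, XORing with the guessed M1 bytes yields the corresponding M2 bytes: M2 = (c1 ⊕ c2) ⊕ M1.
01001101 XOR 01110011 = 00111110
10001001 XOR 01100101 = 11101100
01001010 XOR 01110010 = 00111000
01001101 XOR 01110110 = 00111011
11100100 XOR 01100101 = 10000001
10101001 XOR 01110010 = 11011011
10111100 XOR 00100000 = 10011100
01010111 XOR 01110100 = 00100011
00100111 XOR 01101000 = 01001111
11000001 XOR 01100101 = 10100100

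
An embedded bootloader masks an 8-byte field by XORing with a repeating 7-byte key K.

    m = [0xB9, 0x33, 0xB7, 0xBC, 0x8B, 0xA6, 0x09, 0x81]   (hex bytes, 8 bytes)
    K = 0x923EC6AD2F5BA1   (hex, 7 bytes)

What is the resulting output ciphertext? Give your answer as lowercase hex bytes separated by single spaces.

2b 0d 71 11 a4 fd a8 13

The 7-byte key repeats, so the effective keystream is 92 3e c6 ad 2f 5b a1 92.
byte 0: b9 XOR 92 = 2b
byte 1: 33 XOR 3e = 0d
byte 2: b7 XOR c6 = 71
byte 3: bc XOR ad = 11
byte 4: 8b XOR 2f = a4
byte 5: a6 XOR 5b = fd
byte 6: 09 XOR a1 = a8
byte 7: 81 XOR 92 = 13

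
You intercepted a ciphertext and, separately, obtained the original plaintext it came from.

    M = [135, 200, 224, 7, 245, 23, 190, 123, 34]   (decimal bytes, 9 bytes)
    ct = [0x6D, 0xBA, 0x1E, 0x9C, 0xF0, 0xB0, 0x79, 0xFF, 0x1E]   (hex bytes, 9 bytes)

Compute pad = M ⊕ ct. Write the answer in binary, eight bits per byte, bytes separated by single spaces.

11101010 01110010 11111110 10011011 00000101 10100111 11000111 10000100 00111100

Since ct = M ⊕ pad, XORing both sides with M gives pad = M ⊕ ct.
87 XOR 6d = ea
c8 XOR ba = 72
e0 XOR 1e = fe
07 XOR 9c = 9b
f5 XOR f0 = 05
17 XOR b0 = a7
be XOR 79 = c7
7b XOR ff = 84
22 XOR 1e = 3c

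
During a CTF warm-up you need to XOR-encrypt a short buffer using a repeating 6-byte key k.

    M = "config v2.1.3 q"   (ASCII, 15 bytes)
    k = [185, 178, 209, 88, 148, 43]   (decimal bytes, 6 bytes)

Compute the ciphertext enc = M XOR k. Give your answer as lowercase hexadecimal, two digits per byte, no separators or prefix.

daddbf3efd4c99c4e376a5058a92a0

The 6-byte key repeats, so the effective keystream is b9 b2 d1 58 94 2b b9 b2 d1 58 94 2b b9 b2 d1.
byte 0: 63 xor b9 = da
byte 1: 6f xor b2 = dd
byte 2: 6e xor d1 = bf
byte 3: 66 xor 58 = 3e
byte 4: 69 xor 94 = fd
byte 5: 67 xor 2b = 4c
byte 6: 20 xor b9 = 99
byte 7: 76 xor b2 = c4
byte 8: 32 xor d1 = e3
byte 9: 2e xor 58 = 76
byte 10: 31 xor 94 = a5
byte 11: 2e xor 2b = 05
byte 12: 33 xor b9 = 8a
byte 13: 20 xor b2 = 92
byte 14: 71 xor d1 = a0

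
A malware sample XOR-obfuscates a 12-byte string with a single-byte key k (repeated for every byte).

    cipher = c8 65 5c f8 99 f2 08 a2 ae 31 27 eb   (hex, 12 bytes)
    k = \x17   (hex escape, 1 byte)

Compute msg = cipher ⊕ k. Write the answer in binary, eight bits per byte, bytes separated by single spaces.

11011111 01110010 01001011 11101111 10001110 11100101 00011111 10110101 10111001 00100110 00110000 11111100

The 1-byte key repeats, so the effective keystream is 17 17 17 17 17 17 17 17 17 17 17 17.
byte 0: c8 ^ 17 = df
byte 1: 65 ^ 17 = 72
byte 2: 5c ^ 17 = 4b
byte 3: f8 ^ 17 = ef
byte 4: 99 ^ 17 = 8e
byte 5: f2 ^ 17 = e5
byte 6: 08 ^ 17 = 1f
byte 7: a2 ^ 17 = b5
byte 8: ae ^ 17 = b9
byte 9: 31 ^ 17 = 26
byte 10: 27 ^ 17 = 30
byte 11: eb ^ 17 = fc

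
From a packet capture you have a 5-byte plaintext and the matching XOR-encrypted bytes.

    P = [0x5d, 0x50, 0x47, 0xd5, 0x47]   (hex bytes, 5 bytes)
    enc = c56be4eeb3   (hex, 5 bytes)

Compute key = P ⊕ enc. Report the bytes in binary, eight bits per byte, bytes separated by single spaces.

Since enc = P ⊕ key, XORing both sides with P gives key = P ⊕ enc.
5d ⊕ c5 = 98
50 ⊕ 6b = 3b
47 ⊕ e4 = a3
d5 ⊕ ee = 3b
47 ⊕ b3 = f4

10011000 00111011 10100011 00111011 11110100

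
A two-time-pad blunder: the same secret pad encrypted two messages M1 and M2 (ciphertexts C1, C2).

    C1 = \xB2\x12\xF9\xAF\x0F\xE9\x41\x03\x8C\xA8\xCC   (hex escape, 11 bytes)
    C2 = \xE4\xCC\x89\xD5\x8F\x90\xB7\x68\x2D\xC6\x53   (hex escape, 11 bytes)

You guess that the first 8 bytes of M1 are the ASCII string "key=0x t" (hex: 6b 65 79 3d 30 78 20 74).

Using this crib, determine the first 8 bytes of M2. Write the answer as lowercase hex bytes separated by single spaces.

First, C1 ⊕ C2 = (M1 ⊕ K) ⊕ (M2 ⊕ K) = M1 ⊕ M2, so the key drops out. Then M2 = (M1 ⊕ M2) ⊕ M1 over the first 8 bytes.
byte 0: (b2 ⊕ e4) ⊕ 6b = 56 ⊕ 6b = 3d
byte 1: (12 ⊕ cc) ⊕ 65 = de ⊕ 65 = bb
byte 2: (f9 ⊕ 89) ⊕ 79 = 70 ⊕ 79 = 09
byte 3: (af ⊕ d5) ⊕ 3d = 7a ⊕ 3d = 47
byte 4: (0f ⊕ 8f) ⊕ 30 = 80 ⊕ 30 = b0
byte 5: (e9 ⊕ 90) ⊕ 78 = 79 ⊕ 78 = 01
byte 6: (41 ⊕ b7) ⊕ 20 = f6 ⊕ 20 = d6
byte 7: (03 ⊕ 68) ⊕ 74 = 6b ⊕ 74 = 1f

3d bb 09 47 b0 01 d6 1f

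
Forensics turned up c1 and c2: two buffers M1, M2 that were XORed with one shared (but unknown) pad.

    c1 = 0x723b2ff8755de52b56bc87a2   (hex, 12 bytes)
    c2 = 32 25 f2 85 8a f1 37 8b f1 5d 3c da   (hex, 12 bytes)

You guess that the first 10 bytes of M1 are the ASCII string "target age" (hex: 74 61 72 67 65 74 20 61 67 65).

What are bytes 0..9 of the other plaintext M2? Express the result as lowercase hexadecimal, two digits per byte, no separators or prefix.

347faf1a9ad8f2c1c084

First, c1 ⊕ c2 = (M1 ⊕ K) ⊕ (M2 ⊕ K) = M1 ⊕ M2, so the key drops out. Then M2 = (M1 ⊕ M2) ⊕ M1 over the first 10 bytes.
byte 0: (72 ^ 32) ^ 74 = 40 ^ 74 = 34
byte 1: (3b ^ 25) ^ 61 = 1e ^ 61 = 7f
byte 2: (2f ^ f2) ^ 72 = dd ^ 72 = af
byte 3: (f8 ^ 85) ^ 67 = 7d ^ 67 = 1a
byte 4: (75 ^ 8a) ^ 65 = ff ^ 65 = 9a
byte 5: (5d ^ f1) ^ 74 = ac ^ 74 = d8
byte 6: (e5 ^ 37) ^ 20 = d2 ^ 20 = f2
byte 7: (2b ^ 8b) ^ 61 = a0 ^ 61 = c1
byte 8: (56 ^ f1) ^ 67 = a7 ^ 67 = c0
byte 9: (bc ^ 5d) ^ 65 = e1 ^ 65 = 84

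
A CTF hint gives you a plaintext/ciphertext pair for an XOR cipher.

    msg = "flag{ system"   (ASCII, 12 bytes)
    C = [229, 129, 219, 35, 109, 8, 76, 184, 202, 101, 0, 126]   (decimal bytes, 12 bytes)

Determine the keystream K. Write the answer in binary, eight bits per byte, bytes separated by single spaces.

Since C = msg ⊕ K, XORing both sides with msg gives K = msg ⊕ C.
66 ^ e5 = 83
6c ^ 81 = ed
61 ^ db = ba
67 ^ 23 = 44
7b ^ 6d = 16
20 ^ 08 = 28
73 ^ 4c = 3f
79 ^ b8 = c1
73 ^ ca = b9
74 ^ 65 = 11
65 ^ 00 = 65
6d ^ 7e = 13

10000011 11101101 10111010 01000100 00010110 00101000 00111111 11000001 10111001 00010001 01100101 00010011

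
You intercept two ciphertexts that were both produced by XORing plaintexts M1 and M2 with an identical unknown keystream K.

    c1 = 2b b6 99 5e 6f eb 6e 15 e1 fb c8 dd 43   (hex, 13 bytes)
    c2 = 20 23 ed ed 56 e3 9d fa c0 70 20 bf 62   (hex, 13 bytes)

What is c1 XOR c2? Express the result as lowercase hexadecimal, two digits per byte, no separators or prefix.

0b9574b33908f3ef218be86221

c1 ⊕ c2 = (M1 ⊕ K) ⊕ (M2 ⊕ K) = M1 ⊕ M2 — the shared key cancels under XOR.
2b xor 20 = 0b
b6 xor 23 = 95
99 xor ed = 74
5e xor ed = b3
6f xor 56 = 39
eb xor e3 = 08
6e xor 9d = f3
15 xor fa = ef
e1 xor c0 = 21
fb xor 70 = 8b
c8 xor 20 = e8
dd xor bf = 62
43 xor 62 = 21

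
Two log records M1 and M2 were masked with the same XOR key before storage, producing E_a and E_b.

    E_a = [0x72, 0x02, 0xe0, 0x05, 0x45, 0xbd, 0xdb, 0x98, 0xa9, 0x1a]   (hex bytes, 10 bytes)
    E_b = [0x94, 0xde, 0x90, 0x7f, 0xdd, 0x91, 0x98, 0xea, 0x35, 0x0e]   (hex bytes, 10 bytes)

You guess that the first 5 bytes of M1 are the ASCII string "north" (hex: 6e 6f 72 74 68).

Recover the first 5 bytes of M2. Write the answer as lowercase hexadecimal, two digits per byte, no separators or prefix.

88b3020ef0

First, E_a ⊕ E_b = (M1 ⊕ K) ⊕ (M2 ⊕ K) = M1 ⊕ M2, so the key drops out. Then M2 = (M1 ⊕ M2) ⊕ M1 over the first 5 bytes.
byte 0: (72 ⊕ 94) ⊕ 6e = e6 ⊕ 6e = 88
byte 1: (02 ⊕ de) ⊕ 6f = dc ⊕ 6f = b3
byte 2: (e0 ⊕ 90) ⊕ 72 = 70 ⊕ 72 = 02
byte 3: (05 ⊕ 7f) ⊕ 74 = 7a ⊕ 74 = 0e
byte 4: (45 ⊕ dd) ⊕ 68 = 98 ⊕ 68 = f0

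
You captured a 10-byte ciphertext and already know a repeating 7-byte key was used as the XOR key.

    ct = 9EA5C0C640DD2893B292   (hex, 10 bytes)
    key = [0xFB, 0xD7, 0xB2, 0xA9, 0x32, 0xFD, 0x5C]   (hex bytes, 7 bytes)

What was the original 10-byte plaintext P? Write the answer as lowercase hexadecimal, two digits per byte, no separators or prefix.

6572726f722074686520

The 7-byte key repeats, so the effective keystream is fb d7 b2 a9 32 fd 5c fb d7 b2.
byte 0: 10011110 XOR 11111011 = 01100101
byte 1: 10100101 XOR 11010111 = 01110010
byte 2: 11000000 XOR 10110010 = 01110010
byte 3: 11000110 XOR 10101001 = 01101111
byte 4: 01000000 XOR 00110010 = 01110010
byte 5: 11011101 XOR 11111101 = 00100000
byte 6: 00101000 XOR 01011100 = 01110100
byte 7: 10010011 XOR 11111011 = 01101000
byte 8: 10110010 XOR 11010111 = 01100101
byte 9: 10010010 XOR 10110010 = 00100000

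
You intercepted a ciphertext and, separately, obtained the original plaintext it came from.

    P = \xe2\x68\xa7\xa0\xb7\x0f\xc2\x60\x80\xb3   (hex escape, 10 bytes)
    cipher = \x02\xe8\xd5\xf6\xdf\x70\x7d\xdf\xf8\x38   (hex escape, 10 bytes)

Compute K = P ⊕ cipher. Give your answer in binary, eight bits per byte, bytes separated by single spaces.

Since cipher = P ⊕ K, XORing both sides with P gives K = P ⊕ cipher.
byte 0: e2 XOR 02 = e0
byte 1: 68 XOR e8 = 80
byte 2: a7 XOR d5 = 72
byte 3: a0 XOR f6 = 56
byte 4: b7 XOR df = 68
byte 5: 0f XOR 70 = 7f
byte 6: c2 XOR 7d = bf
byte 7: 60 XOR df = bf
byte 8: 80 XOR f8 = 78
byte 9: b3 XOR 38 = 8b

11100000 10000000 01110010 01010110 01101000 01111111 10111111 10111111 01111000 10001011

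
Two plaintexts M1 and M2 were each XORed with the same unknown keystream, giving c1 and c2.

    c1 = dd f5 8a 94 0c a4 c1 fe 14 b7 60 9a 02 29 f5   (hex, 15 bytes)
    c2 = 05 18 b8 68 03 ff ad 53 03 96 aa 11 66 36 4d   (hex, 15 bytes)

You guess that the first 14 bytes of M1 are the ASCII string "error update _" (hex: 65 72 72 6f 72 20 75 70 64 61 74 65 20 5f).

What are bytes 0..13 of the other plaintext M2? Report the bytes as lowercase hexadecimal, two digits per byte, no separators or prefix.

First, c1 ⊕ c2 = (M1 ⊕ K) ⊕ (M2 ⊕ K) = M1 ⊕ M2, so the key drops out. Then M2 = (M1 ⊕ M2) ⊕ M1 over the first 14 bytes.
byte 0: (dd ⊕ 05) ⊕ 65 = d8 ⊕ 65 = bd
byte 1: (f5 ⊕ 18) ⊕ 72 = ed ⊕ 72 = 9f
byte 2: (8a ⊕ b8) ⊕ 72 = 32 ⊕ 72 = 40
byte 3: (94 ⊕ 68) ⊕ 6f = fc ⊕ 6f = 93
byte 4: (0c ⊕ 03) ⊕ 72 = 0f ⊕ 72 = 7d
byte 5: (a4 ⊕ ff) ⊕ 20 = 5b ⊕ 20 = 7b
byte 6: (c1 ⊕ ad) ⊕ 75 = 6c ⊕ 75 = 19
byte 7: (fe ⊕ 53) ⊕ 70 = ad ⊕ 70 = dd
byte 8: (14 ⊕ 03) ⊕ 64 = 17 ⊕ 64 = 73
byte 9: (b7 ⊕ 96) ⊕ 61 = 21 ⊕ 61 = 40
byte 10: (60 ⊕ aa) ⊕ 74 = ca ⊕ 74 = be
byte 11: (9a ⊕ 11) ⊕ 65 = 8b ⊕ 65 = ee
byte 12: (02 ⊕ 66) ⊕ 20 = 64 ⊕ 20 = 44
byte 13: (29 ⊕ 36) ⊕ 5f = 1f ⊕ 5f = 40

bd9f40937d7b19dd7340beee4440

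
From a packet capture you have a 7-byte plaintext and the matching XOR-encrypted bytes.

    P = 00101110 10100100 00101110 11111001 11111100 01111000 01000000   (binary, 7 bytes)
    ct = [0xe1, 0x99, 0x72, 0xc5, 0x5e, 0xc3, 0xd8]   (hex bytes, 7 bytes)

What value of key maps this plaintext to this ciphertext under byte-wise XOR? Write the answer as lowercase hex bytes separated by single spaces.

cf 3d 5c 3c a2 bb 98

Since ct = P ⊕ key, XORing both sides with P gives key = P ⊕ ct.
2e XOR e1 = cf
a4 XOR 99 = 3d
2e XOR 72 = 5c
f9 XOR c5 = 3c
fc XOR 5e = a2
78 XOR c3 = bb
40 XOR d8 = 98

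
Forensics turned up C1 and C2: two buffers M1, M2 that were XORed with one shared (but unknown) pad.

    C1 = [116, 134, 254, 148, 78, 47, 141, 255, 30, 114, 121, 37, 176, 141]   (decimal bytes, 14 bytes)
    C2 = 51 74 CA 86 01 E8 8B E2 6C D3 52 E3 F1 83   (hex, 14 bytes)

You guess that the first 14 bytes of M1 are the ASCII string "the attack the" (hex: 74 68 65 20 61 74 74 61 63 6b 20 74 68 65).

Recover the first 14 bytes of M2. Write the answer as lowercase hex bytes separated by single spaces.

First, C1 ⊕ C2 = (M1 ⊕ K) ⊕ (M2 ⊕ K) = M1 ⊕ M2, so the key drops out. Then M2 = (M1 ⊕ M2) ⊕ M1 over the first 14 bytes.
byte 0: (74 ^ 51) ^ 74 = 25 ^ 74 = 51
byte 1: (86 ^ 74) ^ 68 = f2 ^ 68 = 9a
byte 2: (fe ^ ca) ^ 65 = 34 ^ 65 = 51
byte 3: (94 ^ 86) ^ 20 = 12 ^ 20 = 32
byte 4: (4e ^ 01) ^ 61 = 4f ^ 61 = 2e
byte 5: (2f ^ e8) ^ 74 = c7 ^ 74 = b3
byte 6: (8d ^ 8b) ^ 74 = 06 ^ 74 = 72
byte 7: (ff ^ e2) ^ 61 = 1d ^ 61 = 7c
byte 8: (1e ^ 6c) ^ 63 = 72 ^ 63 = 11
byte 9: (72 ^ d3) ^ 6b = a1 ^ 6b = ca
byte 10: (79 ^ 52) ^ 20 = 2b ^ 20 = 0b
byte 11: (25 ^ e3) ^ 74 = c6 ^ 74 = b2
byte 12: (b0 ^ f1) ^ 68 = 41 ^ 68 = 29
byte 13: (8d ^ 83) ^ 65 = 0e ^ 65 = 6b

51 9a 51 32 2e b3 72 7c 11 ca 0b b2 29 6b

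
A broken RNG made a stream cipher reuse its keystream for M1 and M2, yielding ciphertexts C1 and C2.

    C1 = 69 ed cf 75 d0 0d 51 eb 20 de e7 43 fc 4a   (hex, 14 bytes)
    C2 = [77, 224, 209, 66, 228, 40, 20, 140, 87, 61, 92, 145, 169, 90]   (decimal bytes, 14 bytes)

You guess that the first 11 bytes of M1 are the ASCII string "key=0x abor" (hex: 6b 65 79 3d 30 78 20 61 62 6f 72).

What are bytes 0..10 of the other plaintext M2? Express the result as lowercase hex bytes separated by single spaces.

4f 68 67 0a 04 5d 65 06 15 8c c9

First, C1 ⊕ C2 = (M1 ⊕ K) ⊕ (M2 ⊕ K) = M1 ⊕ M2, so the key drops out. Then M2 = (M1 ⊕ M2) ⊕ M1 over the first 11 bytes.
byte 0: (69 ^ 4d) ^ 6b = 24 ^ 6b = 4f
byte 1: (ed ^ e0) ^ 65 = 0d ^ 65 = 68
byte 2: (cf ^ d1) ^ 79 = 1e ^ 79 = 67
byte 3: (75 ^ 42) ^ 3d = 37 ^ 3d = 0a
byte 4: (d0 ^ e4) ^ 30 = 34 ^ 30 = 04
byte 5: (0d ^ 28) ^ 78 = 25 ^ 78 = 5d
byte 6: (51 ^ 14) ^ 20 = 45 ^ 20 = 65
byte 7: (eb ^ 8c) ^ 61 = 67 ^ 61 = 06
byte 8: (20 ^ 57) ^ 62 = 77 ^ 62 = 15
byte 9: (de ^ 3d) ^ 6f = e3 ^ 6f = 8c
byte 10: (e7 ^ 5c) ^ 72 = bb ^ 72 = c9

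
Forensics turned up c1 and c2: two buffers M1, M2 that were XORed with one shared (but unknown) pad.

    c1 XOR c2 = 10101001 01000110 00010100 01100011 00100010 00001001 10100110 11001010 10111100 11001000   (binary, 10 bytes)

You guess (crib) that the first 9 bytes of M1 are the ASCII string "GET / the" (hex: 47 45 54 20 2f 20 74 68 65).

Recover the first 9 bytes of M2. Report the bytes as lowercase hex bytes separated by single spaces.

ee 03 40 43 0d 29 d2 a2 d9

Since c1 ⊕ c2 = M1 ⊕ M2, XORing with the guessed M1 bytes yields the corresponding M2 bytes: M2 = (c1 ⊕ c2) ⊕ M1.
10101001 xor 01000111 = 11101110
01000110 xor 01000101 = 00000011
00010100 xor 01010100 = 01000000
01100011 xor 00100000 = 01000011
00100010 xor 00101111 = 00001101
00001001 xor 00100000 = 00101001
10100110 xor 01110100 = 11010010
11001010 xor 01101000 = 10100010
10111100 xor 01100101 = 11011001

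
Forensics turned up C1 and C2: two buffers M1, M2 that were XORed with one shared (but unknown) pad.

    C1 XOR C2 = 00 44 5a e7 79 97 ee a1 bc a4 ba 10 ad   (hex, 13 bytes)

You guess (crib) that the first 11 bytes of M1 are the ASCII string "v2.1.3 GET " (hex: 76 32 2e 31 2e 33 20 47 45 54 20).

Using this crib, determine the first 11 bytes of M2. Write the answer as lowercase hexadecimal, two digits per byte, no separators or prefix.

767674d657a4cee6f9f09a

Since C1 ⊕ C2 = M1 ⊕ M2, XORing with the guessed M1 bytes yields the corresponding M2 bytes: M2 = (C1 ⊕ C2) ⊕ M1.
byte 0: 00 xor 76 = 76
byte 1: 44 xor 32 = 76
byte 2: 5a xor 2e = 74
byte 3: e7 xor 31 = d6
byte 4: 79 xor 2e = 57
byte 5: 97 xor 33 = a4
byte 6: ee xor 20 = ce
byte 7: a1 xor 47 = e6
byte 8: bc xor 45 = f9
byte 9: a4 xor 54 = f0
byte 10: ba xor 20 = 9a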